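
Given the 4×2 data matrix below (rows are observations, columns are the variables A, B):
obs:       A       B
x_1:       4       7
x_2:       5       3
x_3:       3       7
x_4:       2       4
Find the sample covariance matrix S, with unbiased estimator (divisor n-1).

Step 1 — column means:
  mean(A) = (4 + 5 + 3 + 2) / 4 = 14/4 = 3.5
  mean(B) = (7 + 3 + 7 + 4) / 4 = 21/4 = 5.25

Step 2 — sample covariance S[i,j] = (1/(n-1)) · Σ_k (x_{k,i} - mean_i) · (x_{k,j} - mean_j), with n-1 = 3.
  S[A,A] = ((0.5)·(0.5) + (1.5)·(1.5) + (-0.5)·(-0.5) + (-1.5)·(-1.5)) / 3 = 5/3 = 1.6667
  S[A,B] = ((0.5)·(1.75) + (1.5)·(-2.25) + (-0.5)·(1.75) + (-1.5)·(-1.25)) / 3 = -1.5/3 = -0.5
  S[B,B] = ((1.75)·(1.75) + (-2.25)·(-2.25) + (1.75)·(1.75) + (-1.25)·(-1.25)) / 3 = 12.75/3 = 4.25

S is symmetric (S[j,i] = S[i,j]). Assembling:

S = [[1.6667, -0.5],
 [-0.5, 4.25]]


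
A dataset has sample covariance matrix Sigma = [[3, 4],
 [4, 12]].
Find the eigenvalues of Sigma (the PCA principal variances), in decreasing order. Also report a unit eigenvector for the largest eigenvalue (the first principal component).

Step 1 — characteristic polynomial of 2×2 Sigma:
  det(Sigma - λI) = λ² - trace · λ + det = 0.
  trace = 3 + 12 = 15, det = 3·12 - (4)² = 20.
Step 2 — discriminant:
  Δ = trace² - 4·det = 225 - 80 = 145.
Step 3 — eigenvalues:
  λ = (trace ± √Δ)/2 = (15 ± 12.0416)/2,
  λ_1 = 13.5208,  λ_2 = 1.4792.

Step 4 — unit eigenvector for λ_1: solve (Sigma - λ_1 I)v = 0. First row:
  (3 - 13.5208)·v_x + (4)·v_y = 0, i.e. (-10.5208)·v_x + (4)·v_y = 0,
  so v ∝ (b, λ_1 - a) = (4, 10.5208) = u.
  ||u|| = √((4)² + (10.5208)²) = √(126.6872) ≈ 11.2555,
  v_1 = u/||u|| ≈ (0.3554, 0.9347) (||v_1|| = 1).

λ_1 = 13.5208,  λ_2 = 1.4792;  v_1 ≈ (0.3554, 0.9347)


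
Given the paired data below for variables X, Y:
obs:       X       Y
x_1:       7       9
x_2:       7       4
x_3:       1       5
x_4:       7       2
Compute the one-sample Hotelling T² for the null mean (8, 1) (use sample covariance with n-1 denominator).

Step 1 — sample mean vector:
  mean(X) = (7 + 7 + 1 + 7) / 4 = 22/4 = 5.5
  mean(Y) = (9 + 4 + 5 + 2) / 4 = 20/4 = 5
  x̄ = (5.5, 5),  deviation x̄ - mu_0 = (5.5, 5) - (8, 1) = (-2.5, 4).

Step 2 — sample covariance matrix, S[i,j] = (1/(n-1)) · Σ_k (x_{k,i} - mean_i) · (x_{k,j} - mean_j), divisor n-1 = 3:
  S[X,X] = ((1.5)·(1.5) + (1.5)·(1.5) + (-4.5)·(-4.5) + (1.5)·(1.5)) / 3 = 27/3 = 9
  S[X,Y] = ((1.5)·(4) + (1.5)·(-1) + (-4.5)·(0) + (1.5)·(-3)) / 3 = 0/3 = 0
  S[Y,Y] = ((4)·(4) + (-1)·(-1) + (0)·(0) + (-3)·(-3)) / 3 = 26/3 = 8.6667
  S = [[9, 0],
 [0, 8.6667]].

Step 3 — invert S. det(S) = 9·8.6667 - (0)² = 78.
  S^{-1} = (1/det) · [[d, -b], [-b, a]] = [[0.1111, 0],
 [0, 0.1154]].

Step 4 — quadratic form (x̄ - mu_0)^T · S^{-1} · (x̄ - mu_0):
  S^{-1} · (x̄ - mu_0) = (-0.2778, 0.4615),
  (x̄ - mu_0)^T · [...] = (-2.5)·(-0.2778) + (4)·(0.4615) = 2.5406.

Step 5 — scale by n: T² = 4 · 2.5406 = 10.1624.

T² ≈ 10.1624


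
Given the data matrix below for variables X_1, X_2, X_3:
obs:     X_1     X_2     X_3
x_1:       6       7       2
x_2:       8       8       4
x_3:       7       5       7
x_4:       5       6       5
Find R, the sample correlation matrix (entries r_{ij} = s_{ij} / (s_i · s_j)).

Step 1 — column means:
  mean(X_1) = (6 + 8 + 7 + 5) / 4 = 26/4 = 6.5
  mean(X_2) = (7 + 8 + 5 + 6) / 4 = 26/4 = 6.5
  mean(X_3) = (2 + 4 + 7 + 5) / 4 = 18/4 = 4.5

Step 2 — sample variances and covariances s[i,j] = (1/(n-1)) · Σ_k (x_{k,i} - mean_i) · (x_{k,j} - mean_j), with n-1 = 3:
  s[X_1,X_1] = ((-0.5)·(-0.5) + (1.5)·(1.5) + (0.5)·(0.5) + (-1.5)·(-1.5)) / 3 = 5/3 = 1.6667
  s[X_1,X_2] = ((-0.5)·(0.5) + (1.5)·(1.5) + (0.5)·(-1.5) + (-1.5)·(-0.5)) / 3 = 2/3 = 0.6667
  s[X_1,X_3] = ((-0.5)·(-2.5) + (1.5)·(-0.5) + (0.5)·(2.5) + (-1.5)·(0.5)) / 3 = 1/3 = 0.3333
  s[X_2,X_2] = ((0.5)·(0.5) + (1.5)·(1.5) + (-1.5)·(-1.5) + (-0.5)·(-0.5)) / 3 = 5/3 = 1.6667
  s[X_2,X_3] = ((0.5)·(-2.5) + (1.5)·(-0.5) + (-1.5)·(2.5) + (-0.5)·(0.5)) / 3 = -6/3 = -2
  s[X_3,X_3] = ((-2.5)·(-2.5) + (-0.5)·(-0.5) + (2.5)·(2.5) + (0.5)·(0.5)) / 3 = 13/3 = 4.3333
  Sample standard deviations s_i = √(s[i,i]):
  s(X_1) = √(1.6667) = 1.291
  s(X_2) = √(1.6667) = 1.291
  s(X_3) = √(4.3333) = 2.0817

Step 3 — r_{ij} = s_{ij} / (s_i · s_j):
  r[X_1,X_1] = 1 (diagonal).
  r[X_1,X_2] = 0.6667 / (1.291 · 1.291) = 0.6667 / 1.6667 = 0.4
  r[X_1,X_3] = 0.3333 / (1.291 · 2.0817) = 0.3333 / 2.6874 = 0.124
  r[X_2,X_2] = 1 (diagonal).
  r[X_2,X_3] = -2 / (1.291 · 2.0817) = -2 / 2.6874 = -0.7442
  r[X_3,X_3] = 1 (diagonal).

R is symmetric with unit diagonal. Assembling:

R = [[1, 0.4, 0.124],
 [0.4, 1, -0.7442],
 [0.124, -0.7442, 1]]


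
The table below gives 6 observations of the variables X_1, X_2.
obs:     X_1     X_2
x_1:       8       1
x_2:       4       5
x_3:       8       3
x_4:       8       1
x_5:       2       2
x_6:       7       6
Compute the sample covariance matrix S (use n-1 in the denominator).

Step 1 — column means:
  mean(X_1) = (8 + 4 + 8 + 8 + 2 + 7) / 6 = 37/6 = 6.1667
  mean(X_2) = (1 + 5 + 3 + 1 + 2 + 6) / 6 = 18/6 = 3

Step 2 — sample covariance S[i,j] = (1/(n-1)) · Σ_k (x_{k,i} - mean_i) · (x_{k,j} - mean_j), with n-1 = 5.
  S[X_1,X_1] = ((1.8333)·(1.8333) + (-2.1667)·(-2.1667) + (1.8333)·(1.8333) + (1.8333)·(1.8333) + (-4.1667)·(-4.1667) + (0.8333)·(0.8333)) / 5 = 32.8333/5 = 6.5667
  S[X_1,X_2] = ((1.8333)·(-2) + (-2.1667)·(2) + (1.8333)·(0) + (1.8333)·(-2) + (-4.1667)·(-1) + (0.8333)·(3)) / 5 = -5/5 = -1
  S[X_2,X_2] = ((-2)·(-2) + (2)·(2) + (0)·(0) + (-2)·(-2) + (-1)·(-1) + (3)·(3)) / 5 = 22/5 = 4.4

S is symmetric (S[j,i] = S[i,j]). Assembling:

S = [[6.5667, -1],
 [-1, 4.4]]


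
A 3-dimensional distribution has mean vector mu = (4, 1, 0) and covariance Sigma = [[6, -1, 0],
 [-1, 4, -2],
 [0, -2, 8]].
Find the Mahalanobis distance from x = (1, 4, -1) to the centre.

Step 1 — centre the observation: (x - mu) = (-3, 3, -1).

Step 2 — invert Sigma (cofactor / det for 3×3, or solve directly):
  Sigma^{-1} = [[0.175, 0.05, 0.0125],
 [0.05, 0.3, 0.075],
 [0.0125, 0.075, 0.1438]].

Step 3 — form the quadratic (x - mu)^T · Sigma^{-1} · (x - mu):
  Sigma^{-1} · (x - mu) = (-0.3875, 0.675, 0.0438).
  (x - mu)^T · [Sigma^{-1} · (x - mu)] = (-3)·(-0.3875) + (3)·(0.675) + (-1)·(0.0438) = 3.1437.

Step 4 — take square root: d = √(3.1437) ≈ 1.7731.

d(x, mu) = √(3.1437) ≈ 1.7731


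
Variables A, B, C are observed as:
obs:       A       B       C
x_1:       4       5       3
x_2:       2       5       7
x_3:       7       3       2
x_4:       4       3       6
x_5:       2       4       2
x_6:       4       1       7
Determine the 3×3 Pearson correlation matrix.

Step 1 — column means:
  mean(A) = (4 + 2 + 7 + 4 + 2 + 4) / 6 = 23/6 = 3.8333
  mean(B) = (5 + 5 + 3 + 3 + 4 + 1) / 6 = 21/6 = 3.5
  mean(C) = (3 + 7 + 2 + 6 + 2 + 7) / 6 = 27/6 = 4.5

Step 2 — sample variances and covariances s[i,j] = (1/(n-1)) · Σ_k (x_{k,i} - mean_i) · (x_{k,j} - mean_j), with n-1 = 5:
  s[A,A] = ((0.1667)·(0.1667) + (-1.8333)·(-1.8333) + (3.1667)·(3.1667) + (0.1667)·(0.1667) + (-1.8333)·(-1.8333) + (0.1667)·(0.1667)) / 5 = 16.8333/5 = 3.3667
  s[A,B] = ((0.1667)·(1.5) + (-1.8333)·(1.5) + (3.1667)·(-0.5) + (0.1667)·(-0.5) + (-1.8333)·(0.5) + (0.1667)·(-2.5)) / 5 = -5.5/5 = -1.1
  s[A,C] = ((0.1667)·(-1.5) + (-1.8333)·(2.5) + (3.1667)·(-2.5) + (0.1667)·(1.5) + (-1.8333)·(-2.5) + (0.1667)·(2.5)) / 5 = -7.5/5 = -1.5
  s[B,B] = ((1.5)·(1.5) + (1.5)·(1.5) + (-0.5)·(-0.5) + (-0.5)·(-0.5) + (0.5)·(0.5) + (-2.5)·(-2.5)) / 5 = 11.5/5 = 2.3
  s[B,C] = ((1.5)·(-1.5) + (1.5)·(2.5) + (-0.5)·(-2.5) + (-0.5)·(1.5) + (0.5)·(-2.5) + (-2.5)·(2.5)) / 5 = -5.5/5 = -1.1
  s[C,C] = ((-1.5)·(-1.5) + (2.5)·(2.5) + (-2.5)·(-2.5) + (1.5)·(1.5) + (-2.5)·(-2.5) + (2.5)·(2.5)) / 5 = 29.5/5 = 5.9
  Sample standard deviations s_i = √(s[i,i]):
  s(A) = √(3.3667) = 1.8348
  s(B) = √(2.3) = 1.5166
  s(C) = √(5.9) = 2.429

Step 3 — r_{ij} = s_{ij} / (s_i · s_j):
  r[A,A] = 1 (diagonal).
  r[A,B] = -1.1 / (1.8348 · 1.5166) = -1.1 / 2.7827 = -0.3953
  r[A,C] = -1.5 / (1.8348 · 2.429) = -1.5 / 4.4568 = -0.3366
  r[B,B] = 1 (diagonal).
  r[B,C] = -1.1 / (1.5166 · 2.429) = -1.1 / 3.6837 = -0.2986
  r[C,C] = 1 (diagonal).

R is symmetric with unit diagonal. Assembling:

R = [[1, -0.3953, -0.3366],
 [-0.3953, 1, -0.2986],
 [-0.3366, -0.2986, 1]]


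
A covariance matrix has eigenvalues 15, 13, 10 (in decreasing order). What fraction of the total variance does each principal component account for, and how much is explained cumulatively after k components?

Step 1 — total variance = trace(Sigma) = Σ λ_i = 15 + 13 + 10 = 38.

Step 2 — fraction explained by component i = λ_i / Σ λ:
  PC1: 15/38 = 0.3947
  PC2: 13/38 = 0.3421
  PC3: 10/38 = 0.2632

Step 3 — cumulative fraction after k components = (λ_1 + ... + λ_k) / Σ λ:
  k = 1: 15/38 = 0.3947
  k = 2: (15 + 13)/38 = 28/38 = 0.7368
  k = 3: (15 + 13 + 10)/38 = 38/38 = 1

Summary (fraction, with percent):

explained: PC1 0.3947 (39.47%), PC2 0.3421 (34.21%), PC3 0.2632 (26.32%);  cumulative: 0.3947, 0.7368, 1


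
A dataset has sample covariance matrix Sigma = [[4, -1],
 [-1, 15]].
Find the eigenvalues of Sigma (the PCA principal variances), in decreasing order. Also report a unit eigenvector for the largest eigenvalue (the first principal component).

Step 1 — characteristic polynomial of 2×2 Sigma:
  det(Sigma - λI) = λ² - trace · λ + det = 0.
  trace = 4 + 15 = 19, det = 4·15 - (-1)² = 59.
Step 2 — discriminant:
  Δ = trace² - 4·det = 361 - 236 = 125.
Step 3 — eigenvalues:
  λ = (trace ± √Δ)/2 = (19 ± 11.1803)/2,
  λ_1 = 15.0902,  λ_2 = 3.9098.

Step 4 — unit eigenvector for λ_1: solve (Sigma - λ_1 I)v = 0. First row:
  (4 - 15.0902)·v_x + (-1)·v_y = 0, i.e. (-11.0902)·v_x + (-1)·v_y = 0,
  so v ∝ (b, λ_1 - a) = (-1, 11.0902); multiply by -1 so the first entry is positive: u = (1, -11.0902).
  ||u|| = √((1)² + (-11.0902)²) = √(123.9919) ≈ 11.1352,
  v_1 = u/||u|| ≈ (0.0898, -0.996) (||v_1|| = 1).

λ_1 = 15.0902,  λ_2 = 3.9098;  v_1 ≈ (0.0898, -0.996)


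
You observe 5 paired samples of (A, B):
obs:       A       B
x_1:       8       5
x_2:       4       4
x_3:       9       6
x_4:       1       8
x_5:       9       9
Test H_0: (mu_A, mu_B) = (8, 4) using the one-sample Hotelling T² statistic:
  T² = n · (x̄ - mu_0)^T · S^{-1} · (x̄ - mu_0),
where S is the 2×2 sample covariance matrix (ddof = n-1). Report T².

Step 1 — sample mean vector:
  mean(A) = (8 + 4 + 9 + 1 + 9) / 5 = 31/5 = 6.2
  mean(B) = (5 + 4 + 6 + 8 + 9) / 5 = 32/5 = 6.4
  x̄ = (6.2, 6.4),  deviation x̄ - mu_0 = (6.2, 6.4) - (8, 4) = (-1.8, 2.4).

Step 2 — sample covariance matrix, S[i,j] = (1/(n-1)) · Σ_k (x_{k,i} - mean_i) · (x_{k,j} - mean_j), divisor n-1 = 4:
  S[A,A] = ((1.8)·(1.8) + (-2.2)·(-2.2) + (2.8)·(2.8) + (-5.2)·(-5.2) + (2.8)·(2.8)) / 4 = 50.8/4 = 12.7
  S[A,B] = ((1.8)·(-1.4) + (-2.2)·(-2.4) + (2.8)·(-0.4) + (-5.2)·(1.6) + (2.8)·(2.6)) / 4 = 0.6/4 = 0.15
  S[B,B] = ((-1.4)·(-1.4) + (-2.4)·(-2.4) + (-0.4)·(-0.4) + (1.6)·(1.6) + (2.6)·(2.6)) / 4 = 17.2/4 = 4.3
  S = [[12.7, 0.15],
 [0.15, 4.3]].

Step 3 — invert S. det(S) = 12.7·4.3 - (0.15)² = 54.5875.
  S^{-1} = (1/det) · [[d, -b], [-b, a]] = [[0.0788, -0.0027],
 [-0.0027, 0.2327]].

Step 4 — quadratic form (x̄ - mu_0)^T · S^{-1} · (x̄ - mu_0):
  S^{-1} · (x̄ - mu_0) = (-0.1484, 0.5633),
  (x̄ - mu_0)^T · [...] = (-1.8)·(-0.1484) + (2.4)·(0.5633) = 1.6191.

Step 5 — scale by n: T² = 5 · 1.6191 = 8.0953.

T² ≈ 8.0953


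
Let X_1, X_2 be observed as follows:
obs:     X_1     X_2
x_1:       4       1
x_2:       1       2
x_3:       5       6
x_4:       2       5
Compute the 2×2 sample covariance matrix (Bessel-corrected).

Step 1 — column means:
  mean(X_1) = (4 + 1 + 5 + 2) / 4 = 12/4 = 3
  mean(X_2) = (1 + 2 + 6 + 5) / 4 = 14/4 = 3.5

Step 2 — sample covariance S[i,j] = (1/(n-1)) · Σ_k (x_{k,i} - mean_i) · (x_{k,j} - mean_j), with n-1 = 3.
  S[X_1,X_1] = ((1)·(1) + (-2)·(-2) + (2)·(2) + (-1)·(-1)) / 3 = 10/3 = 3.3333
  S[X_1,X_2] = ((1)·(-2.5) + (-2)·(-1.5) + (2)·(2.5) + (-1)·(1.5)) / 3 = 4/3 = 1.3333
  S[X_2,X_2] = ((-2.5)·(-2.5) + (-1.5)·(-1.5) + (2.5)·(2.5) + (1.5)·(1.5)) / 3 = 17/3 = 5.6667

S is symmetric (S[j,i] = S[i,j]). Assembling:

S = [[3.3333, 1.3333],
 [1.3333, 5.6667]]


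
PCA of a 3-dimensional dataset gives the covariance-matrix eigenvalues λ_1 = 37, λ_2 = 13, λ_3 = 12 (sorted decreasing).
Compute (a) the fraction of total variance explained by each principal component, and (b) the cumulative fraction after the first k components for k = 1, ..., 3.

Step 1 — total variance = trace(Sigma) = Σ λ_i = 37 + 13 + 12 = 62.

Step 2 — fraction explained by component i = λ_i / Σ λ:
  PC1: 37/62 = 0.5968
  PC2: 13/62 = 0.2097
  PC3: 12/62 = 0.1935

Step 3 — cumulative fraction after k components = (λ_1 + ... + λ_k) / Σ λ:
  k = 1: 37/62 = 0.5968
  k = 2: (37 + 13)/62 = 50/62 = 0.8065
  k = 3: (37 + 13 + 12)/62 = 62/62 = 1

Summary (fraction, with percent):

explained: PC1 0.5968 (59.68%), PC2 0.2097 (20.97%), PC3 0.1935 (19.35%);  cumulative: 0.5968, 0.8065, 1


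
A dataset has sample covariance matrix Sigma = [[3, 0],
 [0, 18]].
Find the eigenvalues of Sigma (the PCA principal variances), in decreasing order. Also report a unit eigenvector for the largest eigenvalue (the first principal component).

Step 1 — characteristic polynomial of 2×2 Sigma:
  det(Sigma - λI) = λ² - trace · λ + det = 0.
  trace = 3 + 18 = 21, det = 3·18 - (0)² = 54.
Step 2 — discriminant:
  Δ = trace² - 4·det = 441 - 216 = 225.
Step 3 — eigenvalues:
  λ = (trace ± √Δ)/2 = (21 ± 15)/2,
  λ_1 = 18,  λ_2 = 3.

Step 4 — unit eigenvector for λ_1: Sigma is diagonal, so its eigenvectors are the coordinate axes. λ_1 = 18 is the diagonal entry on the second coordinate axis, hence
  v_1 = (0, 1) (||v_1|| = 1).

λ_1 = 18,  λ_2 = 3;  v_1 ≈ (0, 1)


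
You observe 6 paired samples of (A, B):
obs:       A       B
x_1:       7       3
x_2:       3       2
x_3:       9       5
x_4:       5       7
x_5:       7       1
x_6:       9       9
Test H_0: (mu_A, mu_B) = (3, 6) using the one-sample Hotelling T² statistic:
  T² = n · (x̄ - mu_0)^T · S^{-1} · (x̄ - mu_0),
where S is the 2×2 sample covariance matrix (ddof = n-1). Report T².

Step 1 — sample mean vector:
  mean(A) = (7 + 3 + 9 + 5 + 7 + 9) / 6 = 40/6 = 6.6667
  mean(B) = (3 + 2 + 5 + 7 + 1 + 9) / 6 = 27/6 = 4.5
  x̄ = (6.6667, 4.5),  deviation x̄ - mu_0 = (6.6667, 4.5) - (3, 6) = (3.6667, -1.5).

Step 2 — sample covariance matrix, S[i,j] = (1/(n-1)) · Σ_k (x_{k,i} - mean_i) · (x_{k,j} - mean_j), divisor n-1 = 5:
  S[A,A] = ((0.3333)·(0.3333) + (-3.6667)·(-3.6667) + (2.3333)·(2.3333) + (-1.6667)·(-1.6667) + (0.3333)·(0.3333) + (2.3333)·(2.3333)) / 5 = 27.3333/5 = 5.4667
  S[A,B] = ((0.3333)·(-1.5) + (-3.6667)·(-2.5) + (2.3333)·(0.5) + (-1.6667)·(2.5) + (0.3333)·(-3.5) + (2.3333)·(4.5)) / 5 = 15/5 = 3
  S[B,B] = ((-1.5)·(-1.5) + (-2.5)·(-2.5) + (0.5)·(0.5) + (2.5)·(2.5) + (-3.5)·(-3.5) + (4.5)·(4.5)) / 5 = 47.5/5 = 9.5
  S = [[5.4667, 3],
 [3, 9.5]].

Step 3 — invert S. det(S) = 5.4667·9.5 - (3)² = 42.9333.
  S^{-1} = (1/det) · [[d, -b], [-b, a]] = [[0.2213, -0.0699],
 [-0.0699, 0.1273]].

Step 4 — quadratic form (x̄ - mu_0)^T · S^{-1} · (x̄ - mu_0):
  S^{-1} · (x̄ - mu_0) = (0.9161, -0.4472),
  (x̄ - mu_0)^T · [...] = (3.6667)·(0.9161) + (-1.5)·(-0.4472) = 4.03.

Step 5 — scale by n: T² = 6 · 4.03 = 24.1801.

T² ≈ 24.1801


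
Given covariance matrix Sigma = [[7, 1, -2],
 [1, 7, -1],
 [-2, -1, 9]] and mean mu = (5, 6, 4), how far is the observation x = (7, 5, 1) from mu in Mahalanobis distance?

Step 1 — centre the observation: (x - mu) = (2, -1, -3).

Step 2 — invert Sigma (cofactor / det for 3×3, or solve directly):
  Sigma^{-1} = [[0.1546, -0.0175, 0.0324],
 [-0.0175, 0.1471, 0.0125],
 [0.0324, 0.0125, 0.1197]].

Step 3 — form the quadratic (x - mu)^T · Sigma^{-1} · (x - mu):
  Sigma^{-1} · (x - mu) = (0.2294, -0.2195, -0.3067).
  (x - mu)^T · [Sigma^{-1} · (x - mu)] = (2)·(0.2294) + (-1)·(-0.2195) + (-3)·(-0.3067) = 1.5985.

Step 4 — take square root: d = √(1.5985) ≈ 1.2643.

d(x, mu) = √(1.5985) ≈ 1.2643


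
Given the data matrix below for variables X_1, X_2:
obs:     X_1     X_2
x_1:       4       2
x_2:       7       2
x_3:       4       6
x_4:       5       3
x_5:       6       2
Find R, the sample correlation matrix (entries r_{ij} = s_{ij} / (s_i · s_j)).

Step 1 — column means:
  mean(X_1) = (4 + 7 + 4 + 5 + 6) / 5 = 26/5 = 5.2
  mean(X_2) = (2 + 2 + 6 + 3 + 2) / 5 = 15/5 = 3

Step 2 — sample variances and covariances s[i,j] = (1/(n-1)) · Σ_k (x_{k,i} - mean_i) · (x_{k,j} - mean_j), with n-1 = 4:
  s[X_1,X_1] = ((-1.2)·(-1.2) + (1.8)·(1.8) + (-1.2)·(-1.2) + (-0.2)·(-0.2) + (0.8)·(0.8)) / 4 = 6.8/4 = 1.7
  s[X_1,X_2] = ((-1.2)·(-1) + (1.8)·(-1) + (-1.2)·(3) + (-0.2)·(0) + (0.8)·(-1)) / 4 = -5/4 = -1.25
  s[X_2,X_2] = ((-1)·(-1) + (-1)·(-1) + (3)·(3) + (0)·(0) + (-1)·(-1)) / 4 = 12/4 = 3
  Sample standard deviations s_i = √(s[i,i]):
  s(X_1) = √(1.7) = 1.3038
  s(X_2) = √(3) = 1.7321

Step 3 — r_{ij} = s_{ij} / (s_i · s_j):
  r[X_1,X_1] = 1 (diagonal).
  r[X_1,X_2] = -1.25 / (1.3038 · 1.7321) = -1.25 / 2.2583 = -0.5535
  r[X_2,X_2] = 1 (diagonal).

R is symmetric with unit diagonal. Assembling:

R = [[1, -0.5535],
 [-0.5535, 1]]


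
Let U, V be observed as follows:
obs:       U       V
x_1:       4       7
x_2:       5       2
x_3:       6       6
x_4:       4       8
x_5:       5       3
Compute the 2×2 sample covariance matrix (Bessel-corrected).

Step 1 — column means:
  mean(U) = (4 + 5 + 6 + 4 + 5) / 5 = 24/5 = 4.8
  mean(V) = (7 + 2 + 6 + 8 + 3) / 5 = 26/5 = 5.2

Step 2 — sample covariance S[i,j] = (1/(n-1)) · Σ_k (x_{k,i} - mean_i) · (x_{k,j} - mean_j), with n-1 = 4.
  S[U,U] = ((-0.8)·(-0.8) + (0.2)·(0.2) + (1.2)·(1.2) + (-0.8)·(-0.8) + (0.2)·(0.2)) / 4 = 2.8/4 = 0.7
  S[U,V] = ((-0.8)·(1.8) + (0.2)·(-3.2) + (1.2)·(0.8) + (-0.8)·(2.8) + (0.2)·(-2.2)) / 4 = -3.8/4 = -0.95
  S[V,V] = ((1.8)·(1.8) + (-3.2)·(-3.2) + (0.8)·(0.8) + (2.8)·(2.8) + (-2.2)·(-2.2)) / 4 = 26.8/4 = 6.7

S is symmetric (S[j,i] = S[i,j]). Assembling:

S = [[0.7, -0.95],
 [-0.95, 6.7]]


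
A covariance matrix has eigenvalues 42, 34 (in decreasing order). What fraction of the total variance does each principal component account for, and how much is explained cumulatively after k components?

Step 1 — total variance = trace(Sigma) = Σ λ_i = 42 + 34 = 76.

Step 2 — fraction explained by component i = λ_i / Σ λ:
  PC1: 42/76 = 0.5526
  PC2: 34/76 = 0.4474

Step 3 — cumulative fraction after k components = (λ_1 + ... + λ_k) / Σ λ:
  k = 1: 42/76 = 0.5526
  k = 2: (42 + 34)/76 = 76/76 = 1

Summary (fraction, with percent):

explained: PC1 0.5526 (55.26%), PC2 0.4474 (44.74%);  cumulative: 0.5526, 1


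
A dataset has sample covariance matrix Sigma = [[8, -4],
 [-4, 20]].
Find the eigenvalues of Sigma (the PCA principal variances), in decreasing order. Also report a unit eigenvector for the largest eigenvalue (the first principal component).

Step 1 — characteristic polynomial of 2×2 Sigma:
  det(Sigma - λI) = λ² - trace · λ + det = 0.
  trace = 8 + 20 = 28, det = 8·20 - (-4)² = 144.
Step 2 — discriminant:
  Δ = trace² - 4·det = 784 - 576 = 208.
Step 3 — eigenvalues:
  λ = (trace ± √Δ)/2 = (28 ± 14.4222)/2,
  λ_1 = 21.2111,  λ_2 = 6.7889.

Step 4 — unit eigenvector for λ_1: solve (Sigma - λ_1 I)v = 0. First row:
  (8 - 21.2111)·v_x + (-4)·v_y = 0, i.e. (-13.2111)·v_x + (-4)·v_y = 0,
  so v ∝ (b, λ_1 - a) = (-4, 13.2111); multiply by -1 so the first entry is positive: u = (4, -13.2111).
  ||u|| = √((4)² + (-13.2111)²) = √(190.5332) ≈ 13.8034,
  v_1 = u/||u|| ≈ (0.2898, -0.9571) (||v_1|| = 1).

λ_1 = 21.2111,  λ_2 = 6.7889;  v_1 ≈ (0.2898, -0.9571)


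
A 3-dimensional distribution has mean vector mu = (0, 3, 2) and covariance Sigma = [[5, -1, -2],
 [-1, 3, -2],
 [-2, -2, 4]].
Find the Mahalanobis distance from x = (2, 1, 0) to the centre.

Step 1 — centre the observation: (x - mu) = (2, -2, -2).

Step 2 — invert Sigma (cofactor / det for 3×3, or solve directly):
  Sigma^{-1} = [[0.5, 0.5, 0.5],
 [0.5, 1, 0.75],
 [0.5, 0.75, 0.875]].

Step 3 — form the quadratic (x - mu)^T · Sigma^{-1} · (x - mu):
  Sigma^{-1} · (x - mu) = (-1, -2.5, -2.25).
  (x - mu)^T · [Sigma^{-1} · (x - mu)] = (2)·(-1) + (-2)·(-2.5) + (-2)·(-2.25) = 7.5.

Step 4 — take square root: d = √(7.5) ≈ 2.7386.

d(x, mu) = √(7.5) ≈ 2.7386


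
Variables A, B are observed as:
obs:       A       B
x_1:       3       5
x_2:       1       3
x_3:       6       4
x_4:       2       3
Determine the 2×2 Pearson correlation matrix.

Step 1 — column means:
  mean(A) = (3 + 1 + 6 + 2) / 4 = 12/4 = 3
  mean(B) = (5 + 3 + 4 + 3) / 4 = 15/4 = 3.75

Step 2 — sample variances and covariances s[i,j] = (1/(n-1)) · Σ_k (x_{k,i} - mean_i) · (x_{k,j} - mean_j), with n-1 = 3:
  s[A,A] = ((0)·(0) + (-2)·(-2) + (3)·(3) + (-1)·(-1)) / 3 = 14/3 = 4.6667
  s[A,B] = ((0)·(1.25) + (-2)·(-0.75) + (3)·(0.25) + (-1)·(-0.75)) / 3 = 3/3 = 1
  s[B,B] = ((1.25)·(1.25) + (-0.75)·(-0.75) + (0.25)·(0.25) + (-0.75)·(-0.75)) / 3 = 2.75/3 = 0.9167
  Sample standard deviations s_i = √(s[i,i]):
  s(A) = √(4.6667) = 2.1602
  s(B) = √(0.9167) = 0.9574

Step 3 — r_{ij} = s_{ij} / (s_i · s_j):
  r[A,A] = 1 (diagonal).
  r[A,B] = 1 / (2.1602 · 0.9574) = 1 / 2.0683 = 0.4835
  r[B,B] = 1 (diagonal).

R is symmetric with unit diagonal. Assembling:

R = [[1, 0.4835],
 [0.4835, 1]]


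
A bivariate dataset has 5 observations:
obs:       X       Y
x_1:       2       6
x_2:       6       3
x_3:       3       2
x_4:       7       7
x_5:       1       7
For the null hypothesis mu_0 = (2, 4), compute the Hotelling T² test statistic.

Step 1 — sample mean vector:
  mean(X) = (2 + 6 + 3 + 7 + 1) / 5 = 19/5 = 3.8
  mean(Y) = (6 + 3 + 2 + 7 + 7) / 5 = 25/5 = 5
  x̄ = (3.8, 5),  deviation x̄ - mu_0 = (3.8, 5) - (2, 4) = (1.8, 1).

Step 2 — sample covariance matrix, S[i,j] = (1/(n-1)) · Σ_k (x_{k,i} - mean_i) · (x_{k,j} - mean_j), divisor n-1 = 4:
  S[X,X] = ((-1.8)·(-1.8) + (2.2)·(2.2) + (-0.8)·(-0.8) + (3.2)·(3.2) + (-2.8)·(-2.8)) / 4 = 26.8/4 = 6.7
  S[X,Y] = ((-1.8)·(1) + (2.2)·(-2) + (-0.8)·(-3) + (3.2)·(2) + (-2.8)·(2)) / 4 = -3/4 = -0.75
  S[Y,Y] = ((1)·(1) + (-2)·(-2) + (-3)·(-3) + (2)·(2) + (2)·(2)) / 4 = 22/4 = 5.5
  S = [[6.7, -0.75],
 [-0.75, 5.5]].

Step 3 — invert S. det(S) = 6.7·5.5 - (-0.75)² = 36.2875.
  S^{-1} = (1/det) · [[d, -b], [-b, a]] = [[0.1516, 0.0207],
 [0.0207, 0.1846]].

Step 4 — quadratic form (x̄ - mu_0)^T · S^{-1} · (x̄ - mu_0):
  S^{-1} · (x̄ - mu_0) = (0.2935, 0.2218),
  (x̄ - mu_0)^T · [...] = (1.8)·(0.2935) + (1)·(0.2218) = 0.7501.

Step 5 — scale by n: T² = 5 · 0.7501 = 3.7506.

T² ≈ 3.7506


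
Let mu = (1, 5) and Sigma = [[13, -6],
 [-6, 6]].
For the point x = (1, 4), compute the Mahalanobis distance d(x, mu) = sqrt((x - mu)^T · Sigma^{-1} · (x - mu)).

Step 1 — centre the observation: (x - mu) = (0, -1).

Step 2 — invert Sigma. det(Sigma) = 13·6 - (-6)² = 42.
  Sigma^{-1} = (1/det) · [[d, -b], [-b, a]] = [[0.1429, 0.1429],
 [0.1429, 0.3095]].

Step 3 — form the quadratic (x - mu)^T · Sigma^{-1} · (x - mu):
  Sigma^{-1} · (x - mu) = (-0.1429, -0.3095).
  (x - mu)^T · [Sigma^{-1} · (x - mu)] = (0)·(-0.1429) + (-1)·(-0.3095) = 0.3095.

Step 4 — take square root: d = √(0.3095) ≈ 0.5563.

d(x, mu) = √(0.3095) ≈ 0.5563


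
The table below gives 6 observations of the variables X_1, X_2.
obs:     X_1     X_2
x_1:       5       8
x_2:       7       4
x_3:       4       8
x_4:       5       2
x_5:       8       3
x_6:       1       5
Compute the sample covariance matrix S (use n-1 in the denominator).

Step 1 — column means:
  mean(X_1) = (5 + 7 + 4 + 5 + 8 + 1) / 6 = 30/6 = 5
  mean(X_2) = (8 + 4 + 8 + 2 + 3 + 5) / 6 = 30/6 = 5

Step 2 — sample covariance S[i,j] = (1/(n-1)) · Σ_k (x_{k,i} - mean_i) · (x_{k,j} - mean_j), with n-1 = 5.
  S[X_1,X_1] = ((0)·(0) + (2)·(2) + (-1)·(-1) + (0)·(0) + (3)·(3) + (-4)·(-4)) / 5 = 30/5 = 6
  S[X_1,X_2] = ((0)·(3) + (2)·(-1) + (-1)·(3) + (0)·(-3) + (3)·(-2) + (-4)·(0)) / 5 = -11/5 = -2.2
  S[X_2,X_2] = ((3)·(3) + (-1)·(-1) + (3)·(3) + (-3)·(-3) + (-2)·(-2) + (0)·(0)) / 5 = 32/5 = 6.4

S is symmetric (S[j,i] = S[i,j]). Assembling:

S = [[6, -2.2],
 [-2.2, 6.4]]


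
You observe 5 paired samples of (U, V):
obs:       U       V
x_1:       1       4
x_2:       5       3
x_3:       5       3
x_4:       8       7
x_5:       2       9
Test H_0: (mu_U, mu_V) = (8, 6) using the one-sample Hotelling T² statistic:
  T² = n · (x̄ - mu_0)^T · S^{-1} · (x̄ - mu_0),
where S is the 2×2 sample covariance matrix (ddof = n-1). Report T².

Step 1 — sample mean vector:
  mean(U) = (1 + 5 + 5 + 8 + 2) / 5 = 21/5 = 4.2
  mean(V) = (4 + 3 + 3 + 7 + 9) / 5 = 26/5 = 5.2
  x̄ = (4.2, 5.2),  deviation x̄ - mu_0 = (4.2, 5.2) - (8, 6) = (-3.8, -0.8).

Step 2 — sample covariance matrix, S[i,j] = (1/(n-1)) · Σ_k (x_{k,i} - mean_i) · (x_{k,j} - mean_j), divisor n-1 = 4:
  S[U,U] = ((-3.2)·(-3.2) + (0.8)·(0.8) + (0.8)·(0.8) + (3.8)·(3.8) + (-2.2)·(-2.2)) / 4 = 30.8/4 = 7.7
  S[U,V] = ((-3.2)·(-1.2) + (0.8)·(-2.2) + (0.8)·(-2.2) + (3.8)·(1.8) + (-2.2)·(3.8)) / 4 = -1.2/4 = -0.3
  S[V,V] = ((-1.2)·(-1.2) + (-2.2)·(-2.2) + (-2.2)·(-2.2) + (1.8)·(1.8) + (3.8)·(3.8)) / 4 = 28.8/4 = 7.2
  S = [[7.7, -0.3],
 [-0.3, 7.2]].

Step 3 — invert S. det(S) = 7.7·7.2 - (-0.3)² = 55.35.
  S^{-1} = (1/det) · [[d, -b], [-b, a]] = [[0.1301, 0.0054],
 [0.0054, 0.1391]].

Step 4 — quadratic form (x̄ - mu_0)^T · S^{-1} · (x̄ - mu_0):
  S^{-1} · (x̄ - mu_0) = (-0.4986, -0.1319),
  (x̄ - mu_0)^T · [...] = (-3.8)·(-0.4986) + (-0.8)·(-0.1319) = 2.0004.

Step 5 — scale by n: T² = 5 · 2.0004 = 10.0018.

T² ≈ 10.0018


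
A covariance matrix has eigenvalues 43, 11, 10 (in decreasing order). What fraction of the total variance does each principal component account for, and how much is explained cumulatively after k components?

Step 1 — total variance = trace(Sigma) = Σ λ_i = 43 + 11 + 10 = 64.

Step 2 — fraction explained by component i = λ_i / Σ λ:
  PC1: 43/64 = 0.6719
  PC2: 11/64 = 0.1719
  PC3: 10/64 = 0.1562

Step 3 — cumulative fraction after k components = (λ_1 + ... + λ_k) / Σ λ:
  k = 1: 43/64 = 0.6719
  k = 2: (43 + 11)/64 = 54/64 = 0.8438
  k = 3: (43 + 11 + 10)/64 = 64/64 = 1

Summary (fraction, with percent):

explained: PC1 0.6719 (67.19%), PC2 0.1719 (17.19%), PC3 0.1562 (15.62%);  cumulative: 0.6719, 0.8438, 1


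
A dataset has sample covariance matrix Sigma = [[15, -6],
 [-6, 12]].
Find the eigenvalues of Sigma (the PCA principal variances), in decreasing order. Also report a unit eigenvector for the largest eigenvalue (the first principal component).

Step 1 — characteristic polynomial of 2×2 Sigma:
  det(Sigma - λI) = λ² - trace · λ + det = 0.
  trace = 15 + 12 = 27, det = 15·12 - (-6)² = 144.
Step 2 — discriminant:
  Δ = trace² - 4·det = 729 - 576 = 153.
Step 3 — eigenvalues:
  λ = (trace ± √Δ)/2 = (27 ± 12.3693)/2,
  λ_1 = 19.6847,  λ_2 = 7.3153.

Step 4 — unit eigenvector for λ_1: solve (Sigma - λ_1 I)v = 0. First row:
  (15 - 19.6847)·v_x + (-6)·v_y = 0, i.e. (-4.6847)·v_x + (-6)·v_y = 0,
  so v ∝ (b, λ_1 - a) = (-6, 4.6847); multiply by -1 so the first entry is positive: u = (6, -4.6847).
  ||u|| = √((6)² + (-4.6847)²) = √(57.946) ≈ 7.6122,
  v_1 = u/||u|| ≈ (0.7882, -0.6154) (||v_1|| = 1).

λ_1 = 19.6847,  λ_2 = 7.3153;  v_1 ≈ (0.7882, -0.6154)


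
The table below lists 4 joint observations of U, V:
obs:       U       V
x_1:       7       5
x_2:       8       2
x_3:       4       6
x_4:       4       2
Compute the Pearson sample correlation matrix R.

Step 1 — column means:
  mean(U) = (7 + 8 + 4 + 4) / 4 = 23/4 = 5.75
  mean(V) = (5 + 2 + 6 + 2) / 4 = 15/4 = 3.75

Step 2 — sample variances and covariances s[i,j] = (1/(n-1)) · Σ_k (x_{k,i} - mean_i) · (x_{k,j} - mean_j), with n-1 = 3:
  s[U,U] = ((1.25)·(1.25) + (2.25)·(2.25) + (-1.75)·(-1.75) + (-1.75)·(-1.75)) / 3 = 12.75/3 = 4.25
  s[U,V] = ((1.25)·(1.25) + (2.25)·(-1.75) + (-1.75)·(2.25) + (-1.75)·(-1.75)) / 3 = -3.25/3 = -1.0833
  s[V,V] = ((1.25)·(1.25) + (-1.75)·(-1.75) + (2.25)·(2.25) + (-1.75)·(-1.75)) / 3 = 12.75/3 = 4.25
  Sample standard deviations s_i = √(s[i,i]):
  s(U) = √(4.25) = 2.0616
  s(V) = √(4.25) = 2.0616

Step 3 — r_{ij} = s_{ij} / (s_i · s_j):
  r[U,U] = 1 (diagonal).
  r[U,V] = -1.0833 / (2.0616 · 2.0616) = -1.0833 / 4.25 = -0.2549
  r[V,V] = 1 (diagonal).

R is symmetric with unit diagonal. Assembling:

R = [[1, -0.2549],
 [-0.2549, 1]]


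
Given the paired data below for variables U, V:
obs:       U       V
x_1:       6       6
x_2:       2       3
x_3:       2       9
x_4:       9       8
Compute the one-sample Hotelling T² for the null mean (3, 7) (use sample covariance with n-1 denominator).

Step 1 — sample mean vector:
  mean(U) = (6 + 2 + 2 + 9) / 4 = 19/4 = 4.75
  mean(V) = (6 + 3 + 9 + 8) / 4 = 26/4 = 6.5
  x̄ = (4.75, 6.5),  deviation x̄ - mu_0 = (4.75, 6.5) - (3, 7) = (1.75, -0.5).

Step 2 — sample covariance matrix, S[i,j] = (1/(n-1)) · Σ_k (x_{k,i} - mean_i) · (x_{k,j} - mean_j), divisor n-1 = 3:
  S[U,U] = ((1.25)·(1.25) + (-2.75)·(-2.75) + (-2.75)·(-2.75) + (4.25)·(4.25)) / 3 = 34.75/3 = 11.5833
  S[U,V] = ((1.25)·(-0.5) + (-2.75)·(-3.5) + (-2.75)·(2.5) + (4.25)·(1.5)) / 3 = 8.5/3 = 2.8333
  S[V,V] = ((-0.5)·(-0.5) + (-3.5)·(-3.5) + (2.5)·(2.5) + (1.5)·(1.5)) / 3 = 21/3 = 7
  S = [[11.5833, 2.8333],
 [2.8333, 7]].

Step 3 — invert S. det(S) = 11.5833·7 - (2.8333)² = 73.0556.
  S^{-1} = (1/det) · [[d, -b], [-b, a]] = [[0.0958, -0.0388],
 [-0.0388, 0.1586]].

Step 4 — quadratic form (x̄ - mu_0)^T · S^{-1} · (x̄ - mu_0):
  S^{-1} · (x̄ - mu_0) = (0.1871, -0.1471),
  (x̄ - mu_0)^T · [...] = (1.75)·(0.1871) + (-0.5)·(-0.1471) = 0.401.

Step 5 — scale by n: T² = 4 · 0.401 = 1.6038.

T² ≈ 1.6038


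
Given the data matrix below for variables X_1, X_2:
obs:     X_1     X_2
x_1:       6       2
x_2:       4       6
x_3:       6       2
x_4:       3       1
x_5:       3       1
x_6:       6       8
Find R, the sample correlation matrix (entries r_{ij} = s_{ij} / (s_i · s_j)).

Step 1 — column means:
  mean(X_1) = (6 + 4 + 6 + 3 + 3 + 6) / 6 = 28/6 = 4.6667
  mean(X_2) = (2 + 6 + 2 + 1 + 1 + 8) / 6 = 20/6 = 3.3333

Step 2 — sample variances and covariances s[i,j] = (1/(n-1)) · Σ_k (x_{k,i} - mean_i) · (x_{k,j} - mean_j), with n-1 = 5:
  s[X_1,X_1] = ((1.3333)·(1.3333) + (-0.6667)·(-0.6667) + (1.3333)·(1.3333) + (-1.6667)·(-1.6667) + (-1.6667)·(-1.6667) + (1.3333)·(1.3333)) / 5 = 11.3333/5 = 2.2667
  s[X_1,X_2] = ((1.3333)·(-1.3333) + (-0.6667)·(2.6667) + (1.3333)·(-1.3333) + (-1.6667)·(-2.3333) + (-1.6667)·(-2.3333) + (1.3333)·(4.6667)) / 5 = 8.6667/5 = 1.7333
  s[X_2,X_2] = ((-1.3333)·(-1.3333) + (2.6667)·(2.6667) + (-1.3333)·(-1.3333) + (-2.3333)·(-2.3333) + (-2.3333)·(-2.3333) + (4.6667)·(4.6667)) / 5 = 43.3333/5 = 8.6667
  Sample standard deviations s_i = √(s[i,i]):
  s(X_1) = √(2.2667) = 1.5055
  s(X_2) = √(8.6667) = 2.9439

Step 3 — r_{ij} = s_{ij} / (s_i · s_j):
  r[X_1,X_1] = 1 (diagonal).
  r[X_1,X_2] = 1.7333 / (1.5055 · 2.9439) = 1.7333 / 4.4322 = 0.3911
  r[X_2,X_2] = 1 (diagonal).

R is symmetric with unit diagonal. Assembling:

R = [[1, 0.3911],
 [0.3911, 1]]


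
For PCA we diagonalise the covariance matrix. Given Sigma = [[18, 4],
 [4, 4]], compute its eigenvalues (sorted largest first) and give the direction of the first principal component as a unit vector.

Step 1 — characteristic polynomial of 2×2 Sigma:
  det(Sigma - λI) = λ² - trace · λ + det = 0.
  trace = 18 + 4 = 22, det = 18·4 - (4)² = 56.
Step 2 — discriminant:
  Δ = trace² - 4·det = 484 - 224 = 260.
Step 3 — eigenvalues:
  λ = (trace ± √Δ)/2 = (22 ± 16.1245)/2,
  λ_1 = 19.0623,  λ_2 = 2.9377.

Step 4 — unit eigenvector for λ_1: solve (Sigma - λ_1 I)v = 0. First row:
  (18 - 19.0623)·v_x + (4)·v_y = 0, i.e. (-1.0623)·v_x + (4)·v_y = 0,
  so v ∝ (b, λ_1 - a) = (4, 1.0623) = u.
  ||u|| = √((4)² + (1.0623)²) = √(17.1284) ≈ 4.1386,
  v_1 = u/||u|| ≈ (0.9665, 0.2567) (||v_1|| = 1).

λ_1 = 19.0623,  λ_2 = 2.9377;  v_1 ≈ (0.9665, 0.2567)


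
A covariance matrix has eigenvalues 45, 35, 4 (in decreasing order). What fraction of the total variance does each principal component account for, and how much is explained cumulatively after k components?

Step 1 — total variance = trace(Sigma) = Σ λ_i = 45 + 35 + 4 = 84.

Step 2 — fraction explained by component i = λ_i / Σ λ:
  PC1: 45/84 = 0.5357
  PC2: 35/84 = 0.4167
  PC3: 4/84 = 0.0476

Step 3 — cumulative fraction after k components = (λ_1 + ... + λ_k) / Σ λ:
  k = 1: 45/84 = 0.5357
  k = 2: (45 + 35)/84 = 80/84 = 0.9524
  k = 3: (45 + 35 + 4)/84 = 84/84 = 1

Summary (fraction, with percent):

explained: PC1 0.5357 (53.57%), PC2 0.4167 (41.67%), PC3 0.0476 (4.76%);  cumulative: 0.5357, 0.9524, 1


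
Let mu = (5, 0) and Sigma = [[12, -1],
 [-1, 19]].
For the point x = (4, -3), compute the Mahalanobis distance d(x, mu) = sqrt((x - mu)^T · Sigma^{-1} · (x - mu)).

Step 1 — centre the observation: (x - mu) = (-1, -3).

Step 2 — invert Sigma. det(Sigma) = 12·19 - (-1)² = 227.
  Sigma^{-1} = (1/det) · [[d, -b], [-b, a]] = [[0.0837, 0.0044],
 [0.0044, 0.0529]].

Step 3 — form the quadratic (x - mu)^T · Sigma^{-1} · (x - mu):
  Sigma^{-1} · (x - mu) = (-0.0969, -0.163).
  (x - mu)^T · [Sigma^{-1} · (x - mu)] = (-1)·(-0.0969) + (-3)·(-0.163) = 0.5859.

Step 4 — take square root: d = √(0.5859) ≈ 0.7654.

d(x, mu) = √(0.5859) ≈ 0.7654


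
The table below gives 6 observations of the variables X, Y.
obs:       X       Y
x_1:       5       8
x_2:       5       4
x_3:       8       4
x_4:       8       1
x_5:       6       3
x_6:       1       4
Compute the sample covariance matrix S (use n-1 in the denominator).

Step 1 — column means:
  mean(X) = (5 + 5 + 8 + 8 + 6 + 1) / 6 = 33/6 = 5.5
  mean(Y) = (8 + 4 + 4 + 1 + 3 + 4) / 6 = 24/6 = 4

Step 2 — sample covariance S[i,j] = (1/(n-1)) · Σ_k (x_{k,i} - mean_i) · (x_{k,j} - mean_j), with n-1 = 5.
  S[X,X] = ((-0.5)·(-0.5) + (-0.5)·(-0.5) + (2.5)·(2.5) + (2.5)·(2.5) + (0.5)·(0.5) + (-4.5)·(-4.5)) / 5 = 33.5/5 = 6.7
  S[X,Y] = ((-0.5)·(4) + (-0.5)·(0) + (2.5)·(0) + (2.5)·(-3) + (0.5)·(-1) + (-4.5)·(0)) / 5 = -10/5 = -2
  S[Y,Y] = ((4)·(4) + (0)·(0) + (0)·(0) + (-3)·(-3) + (-1)·(-1) + (0)·(0)) / 5 = 26/5 = 5.2

S is symmetric (S[j,i] = S[i,j]). Assembling:

S = [[6.7, -2],
 [-2, 5.2]]


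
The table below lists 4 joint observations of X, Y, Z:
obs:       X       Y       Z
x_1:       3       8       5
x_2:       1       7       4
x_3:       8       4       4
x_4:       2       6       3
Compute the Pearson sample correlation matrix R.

Step 1 — column means:
  mean(X) = (3 + 1 + 8 + 2) / 4 = 14/4 = 3.5
  mean(Y) = (8 + 7 + 4 + 6) / 4 = 25/4 = 6.25
  mean(Z) = (5 + 4 + 4 + 3) / 4 = 16/4 = 4

Step 2 — sample variances and covariances s[i,j] = (1/(n-1)) · Σ_k (x_{k,i} - mean_i) · (x_{k,j} - mean_j), with n-1 = 3:
  s[X,X] = ((-0.5)·(-0.5) + (-2.5)·(-2.5) + (4.5)·(4.5) + (-1.5)·(-1.5)) / 3 = 29/3 = 9.6667
  s[X,Y] = ((-0.5)·(1.75) + (-2.5)·(0.75) + (4.5)·(-2.25) + (-1.5)·(-0.25)) / 3 = -12.5/3 = -4.1667
  s[X,Z] = ((-0.5)·(1) + (-2.5)·(0) + (4.5)·(0) + (-1.5)·(-1)) / 3 = 1/3 = 0.3333
  s[Y,Y] = ((1.75)·(1.75) + (0.75)·(0.75) + (-2.25)·(-2.25) + (-0.25)·(-0.25)) / 3 = 8.75/3 = 2.9167
  s[Y,Z] = ((1.75)·(1) + (0.75)·(0) + (-2.25)·(0) + (-0.25)·(-1)) / 3 = 2/3 = 0.6667
  s[Z,Z] = ((1)·(1) + (0)·(0) + (0)·(0) + (-1)·(-1)) / 3 = 2/3 = 0.6667
  Sample standard deviations s_i = √(s[i,i]):
  s(X) = √(9.6667) = 3.1091
  s(Y) = √(2.9167) = 1.7078
  s(Z) = √(0.6667) = 0.8165

Step 3 — r_{ij} = s_{ij} / (s_i · s_j):
  r[X,X] = 1 (diagonal).
  r[X,Y] = -4.1667 / (3.1091 · 1.7078) = -4.1667 / 5.3098 = -0.7847
  r[X,Z] = 0.3333 / (3.1091 · 0.8165) = 0.3333 / 2.5386 = 0.1313
  r[Y,Y] = 1 (diagonal).
  r[Y,Z] = 0.6667 / (1.7078 · 0.8165) = 0.6667 / 1.3944 = 0.4781
  r[Z,Z] = 1 (diagonal).

R is symmetric with unit diagonal. Assembling:

R = [[1, -0.7847, 0.1313],
 [-0.7847, 1, 0.4781],
 [0.1313, 0.4781, 1]]


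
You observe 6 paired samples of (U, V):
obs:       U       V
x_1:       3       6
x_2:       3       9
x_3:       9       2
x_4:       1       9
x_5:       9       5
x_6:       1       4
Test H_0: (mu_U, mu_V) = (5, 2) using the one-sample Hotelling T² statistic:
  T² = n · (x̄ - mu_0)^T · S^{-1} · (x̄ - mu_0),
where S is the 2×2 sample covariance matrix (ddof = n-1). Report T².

Step 1 — sample mean vector:
  mean(U) = (3 + 3 + 9 + 1 + 9 + 1) / 6 = 26/6 = 4.3333
  mean(V) = (6 + 9 + 2 + 9 + 5 + 4) / 6 = 35/6 = 5.8333
  x̄ = (4.3333, 5.8333),  deviation x̄ - mu_0 = (4.3333, 5.8333) - (5, 2) = (-0.6667, 3.8333).

Step 2 — sample covariance matrix, S[i,j] = (1/(n-1)) · Σ_k (x_{k,i} - mean_i) · (x_{k,j} - mean_j), divisor n-1 = 5:
  S[U,U] = ((-1.3333)·(-1.3333) + (-1.3333)·(-1.3333) + (4.6667)·(4.6667) + (-3.3333)·(-3.3333) + (4.6667)·(4.6667) + (-3.3333)·(-3.3333)) / 5 = 69.3333/5 = 13.8667
  S[U,V] = ((-1.3333)·(0.1667) + (-1.3333)·(3.1667) + (4.6667)·(-3.8333) + (-3.3333)·(3.1667) + (4.6667)·(-0.8333) + (-3.3333)·(-1.8333)) / 5 = -30.6667/5 = -6.1333
  S[V,V] = ((0.1667)·(0.1667) + (3.1667)·(3.1667) + (-3.8333)·(-3.8333) + (3.1667)·(3.1667) + (-0.8333)·(-0.8333) + (-1.8333)·(-1.8333)) / 5 = 38.8333/5 = 7.7667
  S = [[13.8667, -6.1333],
 [-6.1333, 7.7667]].

Step 3 — invert S. det(S) = 13.8667·7.7667 - (-6.1333)² = 70.08.
  S^{-1} = (1/det) · [[d, -b], [-b, a]] = [[0.1108, 0.0875],
 [0.0875, 0.1979]].

Step 4 — quadratic form (x̄ - mu_0)^T · S^{-1} · (x̄ - mu_0):
  S^{-1} · (x̄ - mu_0) = (0.2616, 0.7002),
  (x̄ - mu_0)^T · [...] = (-0.6667)·(0.2616) + (3.8333)·(0.7002) = 2.5095.

Step 5 — scale by n: T² = 6 · 2.5095 = 15.0571.

T² ≈ 15.0571


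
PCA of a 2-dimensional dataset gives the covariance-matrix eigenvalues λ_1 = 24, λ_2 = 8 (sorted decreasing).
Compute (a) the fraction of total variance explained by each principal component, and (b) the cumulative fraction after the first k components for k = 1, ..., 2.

Step 1 — total variance = trace(Sigma) = Σ λ_i = 24 + 8 = 32.

Step 2 — fraction explained by component i = λ_i / Σ λ:
  PC1: 24/32 = 0.75
  PC2: 8/32 = 0.25

Step 3 — cumulative fraction after k components = (λ_1 + ... + λ_k) / Σ λ:
  k = 1: 24/32 = 0.75
  k = 2: (24 + 8)/32 = 32/32 = 1

Summary (fraction, with percent):

explained: PC1 0.75 (75%), PC2 0.25 (25%);  cumulative: 0.75, 1


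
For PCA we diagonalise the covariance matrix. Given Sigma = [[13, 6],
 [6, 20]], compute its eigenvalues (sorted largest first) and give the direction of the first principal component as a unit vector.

Step 1 — characteristic polynomial of 2×2 Sigma:
  det(Sigma - λI) = λ² - trace · λ + det = 0.
  trace = 13 + 20 = 33, det = 13·20 - (6)² = 224.
Step 2 — discriminant:
  Δ = trace² - 4·det = 1089 - 896 = 193.
Step 3 — eigenvalues:
  λ = (trace ± √Δ)/2 = (33 ± 13.8924)/2,
  λ_1 = 23.4462,  λ_2 = 9.5538.

Step 4 — unit eigenvector for λ_1: solve (Sigma - λ_1 I)v = 0. First row:
  (13 - 23.4462)·v_x + (6)·v_y = 0, i.e. (-10.4462)·v_x + (6)·v_y = 0,
  so v ∝ (b, λ_1 - a) = (6, 10.4462) = u.
  ||u|| = √((6)² + (10.4462)²) = √(145.1236) ≈ 12.0467,
  v_1 = u/||u|| ≈ (0.4981, 0.8671) (||v_1|| = 1).

λ_1 = 23.4462,  λ_2 = 9.5538;  v_1 ≈ (0.4981, 0.8671)


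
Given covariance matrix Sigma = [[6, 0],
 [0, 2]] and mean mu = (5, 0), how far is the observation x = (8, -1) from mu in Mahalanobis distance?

Step 1 — centre the observation: (x - mu) = (3, -1).

Step 2 — invert Sigma. det(Sigma) = 6·2 - (0)² = 12.
  Sigma^{-1} = (1/det) · [[d, -b], [-b, a]] = [[0.1667, 0],
 [0, 0.5]].

Step 3 — form the quadratic (x - mu)^T · Sigma^{-1} · (x - mu):
  Sigma^{-1} · (x - mu) = (0.5, -0.5).
  (x - mu)^T · [Sigma^{-1} · (x - mu)] = (3)·(0.5) + (-1)·(-0.5) = 2.

Step 4 — take square root: d = √(2) ≈ 1.4142.

d(x, mu) = √(2) ≈ 1.4142
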